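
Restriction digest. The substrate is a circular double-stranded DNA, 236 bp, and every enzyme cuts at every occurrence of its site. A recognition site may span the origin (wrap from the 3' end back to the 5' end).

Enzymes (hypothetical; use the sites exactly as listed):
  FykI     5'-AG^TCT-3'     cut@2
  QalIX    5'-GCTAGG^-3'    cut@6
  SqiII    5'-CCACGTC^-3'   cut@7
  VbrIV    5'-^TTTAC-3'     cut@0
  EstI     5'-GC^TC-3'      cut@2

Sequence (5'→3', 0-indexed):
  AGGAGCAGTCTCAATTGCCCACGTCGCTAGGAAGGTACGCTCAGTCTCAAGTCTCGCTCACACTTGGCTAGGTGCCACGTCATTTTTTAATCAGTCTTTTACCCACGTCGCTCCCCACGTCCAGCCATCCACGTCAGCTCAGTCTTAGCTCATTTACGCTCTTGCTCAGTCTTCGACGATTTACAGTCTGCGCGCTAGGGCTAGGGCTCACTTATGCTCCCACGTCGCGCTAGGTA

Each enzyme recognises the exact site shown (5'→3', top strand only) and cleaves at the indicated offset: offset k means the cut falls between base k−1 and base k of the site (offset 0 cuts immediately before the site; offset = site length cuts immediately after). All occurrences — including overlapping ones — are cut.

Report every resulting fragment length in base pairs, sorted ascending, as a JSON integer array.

Site scan:
  FykI AGTCT/2: at [6, 42, 49, 92, 140, 167, 184] ⇒ [8, 44, 51, 94, 142, 169, 186]
  QalIX GCTAGG/6: at [25, 66, 193, 199, 228] ⇒ [31, 72, 199, 205, 234]
  SqiII CCACGTC/7: at [18, 74, 102, 114, 128, 219] ⇒ [25, 81, 109, 121, 135, 226]
  VbrIV TTTAC/0: at [97, 152, 179] ⇒ [97, 152, 179]
  EstI GCTC/2: at [38, 55, 109, 136, 147, 157, 163, 205, 215] ⇒ [40, 57, 111, 138, 149, 159, 165, 207, 217]

Pooled cuts: [8, 25, 31, 40, 44, 51, 57, 72, 81, 94, 97, 109, 111, 121, 135, 138, 142, 149, 152, 159, 165, 169, 179, 186, 199, 205, 207, 217, 226, 234]

Fragment lengths:
  8→25: 17 bp
  25→31: 6 bp
  31→40: 9 bp
  40→44: 4 bp
  44→51: 7 bp
  51→57: 6 bp
  57→72: 15 bp
  72→81: 9 bp
  81→94: 13 bp
  94→97: 3 bp
  97→109: 12 bp
  109→111: 2 bp
  111→121: 10 bp
  121→135: 14 bp
  135→138: 3 bp
  138→142: 4 bp
  142→149: 7 bp
  149→152: 3 bp
  152→159: 7 bp
  159→165: 6 bp
  165→169: 4 bp
  169→179: 10 bp
  179→186: 7 bp
  186→199: 13 bp
  199→205: 6 bp
  205→207: 2 bp
  207→217: 10 bp
  217→226: 9 bp
  226→234: 8 bp
  234→8 (wrap): 236-234+8 = 10 bp

[2,2,3,3,3,4,4,4,6,6,6,6,7,7,7,7,8,9,9,9,10,10,10,10,12,13,13,14,15,17]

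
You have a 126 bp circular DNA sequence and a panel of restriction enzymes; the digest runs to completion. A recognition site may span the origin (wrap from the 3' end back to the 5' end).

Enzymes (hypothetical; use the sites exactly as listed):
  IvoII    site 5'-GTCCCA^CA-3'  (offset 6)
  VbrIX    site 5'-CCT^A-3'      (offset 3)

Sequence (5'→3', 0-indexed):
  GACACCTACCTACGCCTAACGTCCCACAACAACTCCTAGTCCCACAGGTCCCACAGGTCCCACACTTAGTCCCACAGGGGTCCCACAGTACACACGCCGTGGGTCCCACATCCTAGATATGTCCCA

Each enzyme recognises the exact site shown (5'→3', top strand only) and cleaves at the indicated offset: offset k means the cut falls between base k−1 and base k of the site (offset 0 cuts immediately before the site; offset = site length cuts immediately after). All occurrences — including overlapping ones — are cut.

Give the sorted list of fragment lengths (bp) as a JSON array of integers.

Per-enzyme occurrences:
  IvoII (GTCCCACA, off=6): starts [20, 38, 47, 56, 68, 79, 102] → cuts [26, 44, 53, 62, 74, 85, 108]
  VbrIX (CCTA, off=3): starts [4, 8, 14, 34, 111] → cuts [7, 11, 17, 37, 114]

All cut coordinates (distinct, sorted): [7, 11, 17, 26, 37, 44, 53, 62, 74, 85, 108, 114]

Fragments:
  7→11: 4 bp
  11→17: 6 bp
  17→26: 9 bp
  26→37: 11 bp
  37→44: 7 bp
  44→53: 9 bp
  53→62: 9 bp
  62→74: 12 bp
  74→85: 11 bp
  85→108: 23 bp
  108→114: 6 bp
  114→7 (wrap): 126-114+7 = 19 bp

[4,6,6,7,9,9,9,11,11,12,19,23]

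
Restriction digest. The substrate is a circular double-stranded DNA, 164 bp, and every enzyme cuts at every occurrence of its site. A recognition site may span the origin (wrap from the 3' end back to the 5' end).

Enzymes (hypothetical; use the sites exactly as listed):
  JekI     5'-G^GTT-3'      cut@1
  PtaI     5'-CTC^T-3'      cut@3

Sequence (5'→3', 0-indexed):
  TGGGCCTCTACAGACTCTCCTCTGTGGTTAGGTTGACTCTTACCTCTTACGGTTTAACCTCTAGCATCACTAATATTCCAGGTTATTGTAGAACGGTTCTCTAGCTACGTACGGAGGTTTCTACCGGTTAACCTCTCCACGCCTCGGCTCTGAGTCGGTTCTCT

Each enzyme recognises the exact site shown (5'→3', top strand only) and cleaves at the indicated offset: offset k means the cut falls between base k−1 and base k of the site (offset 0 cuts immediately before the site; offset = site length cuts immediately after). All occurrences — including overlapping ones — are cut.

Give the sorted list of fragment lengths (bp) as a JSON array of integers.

Scan for sites:
  JekI (GGTT, off=1): starts [25, 30, 50, 80, 94, 115, 125, 156] → cuts [26, 31, 51, 81, 95, 116, 126, 157]
  PtaI (CTCT, off=3): starts [5, 14, 19, 36, 43, 58, 98, 132, 147, 160] → cuts [8, 17, 22, 39, 46, 61, 101, 135, 150, 163]

All cut coordinates (distinct, sorted): [8, 17, 22, 26, 31, 39, 46, 51, 61, 81, 95, 101, 116, 126, 135, 150, 157, 163]

Fragment lengths:
  8→17: 9 bp
  17→22: 5 bp
  22→26: 4 bp
  26→31: 5 bp
  31→39: 8 bp
  39→46: 7 bp
  46→51: 5 bp
  51→61: 10 bp
  61→81: 20 bp
  81→95: 14 bp
  95→101: 6 bp
  101→116: 15 bp
  116→126: 10 bp
  126→135: 9 bp
  135→150: 15 bp
  150→157: 7 bp
  157→163: 6 bp
  163→8 (wrap): 164-163+8 = 9 bp

[4,5,5,5,6,6,7,7,8,9,9,9,10,10,14,15,15,20]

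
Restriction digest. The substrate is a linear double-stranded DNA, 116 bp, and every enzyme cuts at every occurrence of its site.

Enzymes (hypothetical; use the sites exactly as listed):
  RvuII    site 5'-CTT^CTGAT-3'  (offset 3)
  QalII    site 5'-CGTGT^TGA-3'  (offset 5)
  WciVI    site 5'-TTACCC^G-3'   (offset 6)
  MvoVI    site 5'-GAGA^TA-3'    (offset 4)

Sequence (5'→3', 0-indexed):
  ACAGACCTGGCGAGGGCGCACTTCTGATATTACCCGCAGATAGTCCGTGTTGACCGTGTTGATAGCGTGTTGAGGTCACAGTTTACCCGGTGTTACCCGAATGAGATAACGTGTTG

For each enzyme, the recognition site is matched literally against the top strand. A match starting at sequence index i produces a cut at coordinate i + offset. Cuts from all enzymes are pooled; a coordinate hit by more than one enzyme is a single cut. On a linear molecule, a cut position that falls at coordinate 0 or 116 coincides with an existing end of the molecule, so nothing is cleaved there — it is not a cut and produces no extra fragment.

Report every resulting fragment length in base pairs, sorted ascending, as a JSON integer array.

Site scan:
  RvuII CTTCTGAT/3: at [20] ⇒ [23]
  QalII CGTGTTGA/5: at [45, 54, 65] ⇒ [50, 59, 70]
  WciVI TTACCCG/6: at [29, 82, 92] ⇒ [35, 88, 98]
  MvoVI GAGATA/4: at [102] ⇒ [106]

All cut coordinates (distinct, sorted): [23, 35, 50, 59, 70, 88, 98, 106]

Fragment lengths:
  [0,23): 23 bp
  [23,35): 12 bp
  [35,50): 15 bp
  [50,59): 9 bp
  [59,70): 11 bp
  [70,88): 18 bp
  [88,98): 10 bp
  [98,106): 8 bp
  [106,116): 10 bp

[8,9,10,10,11,12,15,18,23]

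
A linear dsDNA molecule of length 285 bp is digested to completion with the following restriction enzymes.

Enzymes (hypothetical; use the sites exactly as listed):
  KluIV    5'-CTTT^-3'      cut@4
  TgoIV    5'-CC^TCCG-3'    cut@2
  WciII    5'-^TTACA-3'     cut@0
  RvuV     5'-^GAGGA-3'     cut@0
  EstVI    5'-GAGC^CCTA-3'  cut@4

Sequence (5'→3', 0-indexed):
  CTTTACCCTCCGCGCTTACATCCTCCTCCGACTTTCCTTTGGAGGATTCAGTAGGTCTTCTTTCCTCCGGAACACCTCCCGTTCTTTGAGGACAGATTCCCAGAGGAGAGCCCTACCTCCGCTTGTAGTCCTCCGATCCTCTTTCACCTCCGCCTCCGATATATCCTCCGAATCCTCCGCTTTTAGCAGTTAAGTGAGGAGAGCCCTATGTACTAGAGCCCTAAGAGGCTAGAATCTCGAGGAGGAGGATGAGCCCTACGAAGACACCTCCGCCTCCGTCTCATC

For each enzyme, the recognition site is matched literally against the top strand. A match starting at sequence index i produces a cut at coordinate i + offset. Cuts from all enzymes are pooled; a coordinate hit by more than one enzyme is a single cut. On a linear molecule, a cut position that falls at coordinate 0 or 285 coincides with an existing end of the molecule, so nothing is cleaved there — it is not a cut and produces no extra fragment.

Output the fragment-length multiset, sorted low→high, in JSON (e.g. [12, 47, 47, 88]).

[1,2,3,3,4,4,4,5,6,6,6,7,8,9,9,9,9,10,11,11,12,12,13,14,14,15,15,19,22,22]

Site scan:
  KluIV CTTT/4: at [0, 31, 36, 59, 83, 140, 179] ⇒ [4, 35, 40, 63, 87, 144, 183]
  TgoIV CCTCCG/2: at [6, 24, 63, 115, 129, 146, 152, 164, 173, 266, 272] ⇒ [8, 26, 65, 117, 131, 148, 154, 166, 175, 268, 274]
  WciII TTACA/0: at [15] ⇒ [15]
  RvuV GAGGA/0: at [41, 87, 102, 195, 238, 241, 244] ⇒ [41, 87, 102, 195, 238, 241, 244]
  EstVI GAGCCCTA/4: at [107, 200, 215, 250] ⇒ [111, 204, 219, 254]

Pooled cuts: [4, 8, 15, 26, 35, 40, 41, 63, 65, 87, 102, 111, 117, 131, 144, 148, 154, 166, 175, 183, 195, 204, 219, 238, 241, 244, 254, 268, 274]

Fragment lengths:
  [0,4): 4 bp
  [4,8): 4 bp
  [8,15): 7 bp
  [15,26): 11 bp
  [26,35): 9 bp
  [35,40): 5 bp
  [40,41): 1 bp
  [41,63): 22 bp
  [63,65): 2 bp
  [65,87): 22 bp
  [87,102): 15 bp
  [102,111): 9 bp
  [111,117): 6 bp
  [117,131): 14 bp
  [131,144): 13 bp
  [144,148): 4 bp
  [148,154): 6 bp
  [154,166): 12 bp
  [166,175): 9 bp
  [175,183): 8 bp
  [183,195): 12 bp
  [195,204): 9 bp
  [204,219): 15 bp
  [219,238): 19 bp
  [238,241): 3 bp
  [241,244): 3 bp
  [244,254): 10 bp
  [254,268): 14 bp
  [268,274): 6 bp
  [274,285): 11 bp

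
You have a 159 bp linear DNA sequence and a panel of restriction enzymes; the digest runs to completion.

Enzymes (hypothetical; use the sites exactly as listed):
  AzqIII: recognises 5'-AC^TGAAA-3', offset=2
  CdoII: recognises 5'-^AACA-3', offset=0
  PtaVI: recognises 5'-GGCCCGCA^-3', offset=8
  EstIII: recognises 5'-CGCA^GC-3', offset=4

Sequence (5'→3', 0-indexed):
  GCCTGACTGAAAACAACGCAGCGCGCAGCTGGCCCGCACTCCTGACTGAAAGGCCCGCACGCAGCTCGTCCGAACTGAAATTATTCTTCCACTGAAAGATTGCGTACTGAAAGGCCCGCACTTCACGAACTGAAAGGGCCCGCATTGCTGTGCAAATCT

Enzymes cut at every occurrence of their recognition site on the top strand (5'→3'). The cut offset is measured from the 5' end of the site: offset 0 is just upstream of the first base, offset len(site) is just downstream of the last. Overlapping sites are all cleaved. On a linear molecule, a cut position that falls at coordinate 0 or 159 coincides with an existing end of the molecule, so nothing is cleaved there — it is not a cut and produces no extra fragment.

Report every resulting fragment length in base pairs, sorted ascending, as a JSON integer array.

Site scan:
  AzqIII (ACTGAAA, off=2): starts [5, 44, 73, 90, 105, 128] → cuts [7, 46, 75, 92, 107, 130]
  CdoII (AACA, off=0): starts [11] → cuts [11]
  PtaVI (GGCCCGCA, off=8): starts [30, 51, 112, 136] → cuts [38, 59, 120, 144]
  EstIII (CGCAGC, off=4): starts [16, 23, 59] → cuts [20, 27, 63]

All cut coordinates (distinct, sorted): [7, 11, 20, 27, 38, 46, 59, 63, 75, 92, 107, 120, 130, 144]

Fragment lengths:
  [0,7): 7 bp
  [7,11): 4 bp
  [11,20): 9 bp
  [20,27): 7 bp
  [27,38): 11 bp
  [38,46): 8 bp
  [46,59): 13 bp
  [59,63): 4 bp
  [63,75): 12 bp
  [75,92): 17 bp
  [92,107): 15 bp
  [107,120): 13 bp
  [120,130): 10 bp
  [130,144): 14 bp
  [144,159): 15 bp

[4,4,7,7,8,9,10,11,12,13,13,14,15,15,17]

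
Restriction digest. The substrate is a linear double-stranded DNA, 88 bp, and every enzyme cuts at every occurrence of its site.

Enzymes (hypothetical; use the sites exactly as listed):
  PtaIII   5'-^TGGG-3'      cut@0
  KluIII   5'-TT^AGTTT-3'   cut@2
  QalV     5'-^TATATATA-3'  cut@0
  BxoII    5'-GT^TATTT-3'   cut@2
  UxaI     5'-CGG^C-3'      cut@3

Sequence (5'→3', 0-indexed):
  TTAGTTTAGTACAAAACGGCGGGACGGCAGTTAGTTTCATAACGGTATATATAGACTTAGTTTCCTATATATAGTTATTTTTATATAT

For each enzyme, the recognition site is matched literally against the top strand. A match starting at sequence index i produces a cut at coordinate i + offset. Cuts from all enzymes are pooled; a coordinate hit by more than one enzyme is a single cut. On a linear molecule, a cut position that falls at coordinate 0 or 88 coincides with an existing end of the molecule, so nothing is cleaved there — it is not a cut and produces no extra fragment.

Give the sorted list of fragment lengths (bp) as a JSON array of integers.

[2,5,7,8,10,13,13,13,17]

Scan for sites:
  PtaIII (TGGG, off=0): no sites
  KluIII (TTAGTTT, off=2): starts [0, 30, 56] → cuts [2, 32, 58]
  QalV (TATATATA, off=0): starts [45, 65] → cuts [45, 65]
  BxoII (GTTATTT, off=2): starts [73] → cuts [75]
  UxaI (CGGC, off=3): starts [16, 24] → cuts [19, 27]

All cut coordinates (distinct, sorted): [2, 19, 27, 32, 45, 58, 65, 75]

Fragments:
  [0,2): 2 bp
  [2,19): 17 bp
  [19,27): 8 bp
  [27,32): 5 bp
  [32,45): 13 bp
  [45,58): 13 bp
  [58,65): 7 bp
  [65,75): 10 bp
  [75,88): 13 bp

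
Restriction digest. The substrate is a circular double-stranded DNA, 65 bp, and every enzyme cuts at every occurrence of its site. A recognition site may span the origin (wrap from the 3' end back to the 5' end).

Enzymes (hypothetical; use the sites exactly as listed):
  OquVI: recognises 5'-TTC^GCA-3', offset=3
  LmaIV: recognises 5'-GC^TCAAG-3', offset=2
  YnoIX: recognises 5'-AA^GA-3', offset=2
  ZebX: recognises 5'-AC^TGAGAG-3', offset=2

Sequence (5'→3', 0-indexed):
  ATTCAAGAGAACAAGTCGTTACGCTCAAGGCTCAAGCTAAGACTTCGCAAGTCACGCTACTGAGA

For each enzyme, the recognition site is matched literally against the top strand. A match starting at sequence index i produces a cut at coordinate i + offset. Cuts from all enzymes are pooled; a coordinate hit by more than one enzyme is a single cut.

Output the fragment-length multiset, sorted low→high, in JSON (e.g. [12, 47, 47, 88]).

Site scan:
  OquVI (TTCGCA, off=3): starts [43] → cuts [46]
  LmaIV (GCTCAAG, off=2): starts [22, 29] → cuts [24, 31]
  YnoIX (AAGA, off=2): starts [4, 38] → cuts [6, 40]
  ZebX (ACTGAGAG, off=2): no sites

All cut coordinates (distinct, sorted): [6, 24, 31, 40, 46]

Fragments:
  6→24: 18 bp
  24→31: 7 bp
  31→40: 9 bp
  40→46: 6 bp
  46→6 (wrap): 65-46+6 = 25 bp

[6,7,9,18,25]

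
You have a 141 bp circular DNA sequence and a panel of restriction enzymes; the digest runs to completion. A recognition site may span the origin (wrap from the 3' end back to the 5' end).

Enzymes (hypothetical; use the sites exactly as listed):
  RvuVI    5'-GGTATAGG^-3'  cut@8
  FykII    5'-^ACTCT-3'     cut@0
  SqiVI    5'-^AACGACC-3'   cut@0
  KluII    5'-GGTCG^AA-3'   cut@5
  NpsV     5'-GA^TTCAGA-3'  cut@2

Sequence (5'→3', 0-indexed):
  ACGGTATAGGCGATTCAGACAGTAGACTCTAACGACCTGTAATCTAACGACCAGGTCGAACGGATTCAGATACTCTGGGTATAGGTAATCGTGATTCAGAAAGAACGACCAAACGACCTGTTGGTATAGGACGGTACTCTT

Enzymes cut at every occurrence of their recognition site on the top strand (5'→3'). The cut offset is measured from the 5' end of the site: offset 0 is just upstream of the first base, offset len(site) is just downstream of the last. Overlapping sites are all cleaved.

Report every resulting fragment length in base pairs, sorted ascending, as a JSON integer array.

[3,5,5,6,7,8,9,9,12,13,14,15,16,19]

Per-enzyme occurrences:
  RvuVI (GGTATAGG, off=8): starts [2, 77, 122] → cuts [10, 85, 130]
  FykII (ACTCT, off=0): starts [25, 71, 135] → cuts [25, 71, 135]
  SqiVI (AACGACC, off=0): starts [30, 45, 103, 111] → cuts [30, 45, 103, 111]
  KluII (GGTCGAA, off=5): starts [53] → cuts [58]
  NpsV (GATTCAGA, off=2): starts [11, 62, 92] → cuts [13, 64, 94]

Pooled cuts: [10, 13, 25, 30, 45, 58, 64, 71, 85, 94, 103, 111, 130, 135]

Fragment lengths:
  10→13: 3 bp
  13→25: 12 bp
  25→30: 5 bp
  30→45: 15 bp
  45→58: 13 bp
  58→64: 6 bp
  64→71: 7 bp
  71→85: 14 bp
  85→94: 9 bp
  94→103: 9 bp
  103→111: 8 bp
  111→130: 19 bp
  130→135: 5 bp
  135→10 (wrap): 141-135+10 = 16 bp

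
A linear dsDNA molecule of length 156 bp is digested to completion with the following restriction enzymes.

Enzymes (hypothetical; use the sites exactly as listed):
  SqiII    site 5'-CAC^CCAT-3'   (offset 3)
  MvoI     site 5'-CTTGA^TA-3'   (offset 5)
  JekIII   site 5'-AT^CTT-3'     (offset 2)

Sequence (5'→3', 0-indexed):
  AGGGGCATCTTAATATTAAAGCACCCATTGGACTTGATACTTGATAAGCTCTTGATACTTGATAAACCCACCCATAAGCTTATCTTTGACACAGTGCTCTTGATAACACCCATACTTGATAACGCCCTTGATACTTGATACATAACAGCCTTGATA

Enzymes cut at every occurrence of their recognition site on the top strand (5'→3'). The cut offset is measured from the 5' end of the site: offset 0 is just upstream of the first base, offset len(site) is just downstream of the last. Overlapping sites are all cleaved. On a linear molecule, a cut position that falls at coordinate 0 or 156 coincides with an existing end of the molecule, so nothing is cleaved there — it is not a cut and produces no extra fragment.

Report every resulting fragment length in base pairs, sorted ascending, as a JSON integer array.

[2,6,7,7,7,8,9,10,11,12,12,13,16,16,20]

Scan for sites:
  SqiII CACCCAT/3: at [21, 68, 106] ⇒ [24, 71, 109]
  MvoI CTTGATA/5: at [32, 39, 50, 57, 98, 114, 126, 133, 149] ⇒ [37, 44, 55, 62, 103, 119, 131, 138, 154]
  JekIII ATCTT/2: at [6, 81] ⇒ [8, 83]

All cut coordinates (distinct, sorted): [8, 24, 37, 44, 55, 62, 71, 83, 103, 109, 119, 131, 138, 154]

Fragments:
  [0,8): 8 bp
  [8,24): 16 bp
  [24,37): 13 bp
  [37,44): 7 bp
  [44,55): 11 bp
  [55,62): 7 bp
  [62,71): 9 bp
  [71,83): 12 bp
  [83,103): 20 bp
  [103,109): 6 bp
  [109,119): 10 bp
  [119,131): 12 bp
  [131,138): 7 bp
  [138,154): 16 bp
  [154,156): 2 bp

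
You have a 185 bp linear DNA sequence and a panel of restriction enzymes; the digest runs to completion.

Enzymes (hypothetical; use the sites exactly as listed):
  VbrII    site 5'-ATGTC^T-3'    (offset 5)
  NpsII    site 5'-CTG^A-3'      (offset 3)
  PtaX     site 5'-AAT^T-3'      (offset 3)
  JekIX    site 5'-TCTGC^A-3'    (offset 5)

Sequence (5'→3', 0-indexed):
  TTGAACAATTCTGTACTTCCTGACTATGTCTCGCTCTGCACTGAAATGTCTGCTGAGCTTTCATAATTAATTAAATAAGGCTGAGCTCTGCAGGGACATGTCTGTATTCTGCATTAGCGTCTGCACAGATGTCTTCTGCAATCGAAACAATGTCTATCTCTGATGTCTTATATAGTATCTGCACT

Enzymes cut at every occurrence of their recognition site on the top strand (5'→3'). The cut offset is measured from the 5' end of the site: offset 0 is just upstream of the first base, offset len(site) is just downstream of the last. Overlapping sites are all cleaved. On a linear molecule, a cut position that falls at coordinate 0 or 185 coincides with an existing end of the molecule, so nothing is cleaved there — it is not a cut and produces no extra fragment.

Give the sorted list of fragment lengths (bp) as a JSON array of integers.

[3,4,4,5,5,6,7,8,8,8,9,9,9,10,11,12,12,12,13,15,15]

Scan for sites:
  VbrII (ATGTCT, off=5): starts [25, 45, 97, 128, 149, 162] → cuts [30, 50, 102, 133, 154, 167]
  NpsII (CTGA, off=3): starts [19, 40, 52, 80, 159] → cuts [22, 43, 55, 83, 162]
  PtaX (AATT, off=3): starts [6, 64, 68] → cuts [9, 67, 71]
  JekIX (TCTGCA, off=5): starts [34, 86, 107, 119, 134, 177] → cuts [39, 91, 112, 124, 139, 182]

All cut coordinates (distinct, sorted): [9, 22, 30, 39, 43, 50, 55, 67, 71, 83, 91, 102, 112, 124, 133, 139, 154, 162, 167, 182]

Fragment lengths:
  [0,9): 9 bp
  [9,22): 13 bp
  [22,30): 8 bp
  [30,39): 9 bp
  [39,43): 4 bp
  [43,50): 7 bp
  [50,55): 5 bp
  [55,67): 12 bp
  [67,71): 4 bp
  [71,83): 12 bp
  [83,91): 8 bp
  [91,102): 11 bp
  [102,112): 10 bp
  [112,124): 12 bp
  [124,133): 9 bp
  [133,139): 6 bp
  [139,154): 15 bp
  [154,162): 8 bp
  [162,167): 5 bp
  [167,182): 15 bp
  [182,185): 3 bp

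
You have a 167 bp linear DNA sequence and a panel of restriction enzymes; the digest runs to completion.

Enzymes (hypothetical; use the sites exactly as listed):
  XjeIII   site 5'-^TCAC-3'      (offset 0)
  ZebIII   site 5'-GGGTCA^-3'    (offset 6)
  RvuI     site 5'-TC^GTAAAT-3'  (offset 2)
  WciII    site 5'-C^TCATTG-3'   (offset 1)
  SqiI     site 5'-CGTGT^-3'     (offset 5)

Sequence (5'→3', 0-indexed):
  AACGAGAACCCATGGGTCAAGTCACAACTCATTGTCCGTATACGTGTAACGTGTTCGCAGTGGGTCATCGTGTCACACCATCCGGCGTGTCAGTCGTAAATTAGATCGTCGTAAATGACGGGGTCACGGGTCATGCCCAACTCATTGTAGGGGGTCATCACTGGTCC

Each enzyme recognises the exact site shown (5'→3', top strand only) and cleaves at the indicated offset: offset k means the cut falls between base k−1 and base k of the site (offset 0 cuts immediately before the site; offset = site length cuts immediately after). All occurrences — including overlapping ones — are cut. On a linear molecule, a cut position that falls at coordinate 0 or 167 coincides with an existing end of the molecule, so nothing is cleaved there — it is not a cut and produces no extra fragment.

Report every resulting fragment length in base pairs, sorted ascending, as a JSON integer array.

Site scan:
  XjeIII (TCAC, off=0): starts [21, 72, 123, 157] → cuts [21, 72, 123, 157]
  ZebIII (GGGTCA, off=6): starts [13, 61, 120, 127, 151] → cuts [19, 67, 126, 133, 157]
  RvuI (TCGTAAAT, off=2): starts [93, 108] → cuts [95, 110]
  WciII (CTCATTG, off=1): starts [27, 140] → cuts [28, 141]
  SqiI (CGTGT, off=5): starts [42, 49, 68, 85] → cuts [47, 54, 73, 90]

Pooled cuts: [19, 21, 28, 47, 54, 67, 72, 73, 90, 95, 110, 123, 126, 133, 141, 157]

Fragments:
  [0,19): 19 bp
  [19,21): 2 bp
  [21,28): 7 bp
  [28,47): 19 bp
  [47,54): 7 bp
  [54,67): 13 bp
  [67,72): 5 bp
  [72,73): 1 bp
  [73,90): 17 bp
  [90,95): 5 bp
  [95,110): 15 bp
  [110,123): 13 bp
  [123,126): 3 bp
  [126,133): 7 bp
  [133,141): 8 bp
  [141,157): 16 bp
  [157,167): 10 bp

[1,2,3,5,5,7,7,7,8,10,13,13,15,16,17,19,19]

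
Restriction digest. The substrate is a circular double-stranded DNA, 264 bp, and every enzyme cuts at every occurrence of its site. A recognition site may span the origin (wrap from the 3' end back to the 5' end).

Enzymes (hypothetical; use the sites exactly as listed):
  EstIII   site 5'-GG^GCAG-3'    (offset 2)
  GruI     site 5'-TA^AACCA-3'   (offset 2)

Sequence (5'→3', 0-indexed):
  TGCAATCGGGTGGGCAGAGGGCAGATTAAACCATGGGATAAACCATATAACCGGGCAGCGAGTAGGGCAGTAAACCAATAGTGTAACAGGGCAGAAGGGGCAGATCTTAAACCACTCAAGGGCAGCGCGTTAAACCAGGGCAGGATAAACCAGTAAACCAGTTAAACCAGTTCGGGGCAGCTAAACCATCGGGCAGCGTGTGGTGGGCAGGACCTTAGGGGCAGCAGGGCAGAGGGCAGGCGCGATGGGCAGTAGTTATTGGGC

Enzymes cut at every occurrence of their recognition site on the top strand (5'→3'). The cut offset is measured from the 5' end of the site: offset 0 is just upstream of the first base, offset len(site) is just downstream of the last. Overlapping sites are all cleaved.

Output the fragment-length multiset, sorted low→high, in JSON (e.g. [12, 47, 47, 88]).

[6,7,7,7,7,8,8,8,8,9,9,9,10,11,12,12,12,12,13,14,14,14,18,29]

Site scan:
  EstIII GGGCAG/2: at [11, 18, 52, 64, 88, 97, 119, 137, 174, 190, 204, 218, 226, 233, 246] ⇒ [13, 20, 54, 66, 90, 99, 121, 139, 176, 192, 206, 220, 228, 235, 248]
  GruI TAAACCA/2: at [26, 38, 70, 107, 130, 145, 153, 162, 181] ⇒ [28, 40, 72, 109, 132, 147, 155, 164, 183]

Pooled cuts: [13, 20, 28, 40, 54, 66, 72, 90, 99, 109, 121, 132, 139, 147, 155, 164, 176, 183, 192, 206, 220, 228, 235, 248]

Fragments:
  13→20: 7 bp
  20→28: 8 bp
  28→40: 12 bp
  40→54: 14 bp
  54→66: 12 bp
  66→72: 6 bp
  72→90: 18 bp
  90→99: 9 bp
  99→109: 10 bp
  109→121: 12 bp
  121→132: 11 bp
  132→139: 7 bp
  139→147: 8 bp
  147→155: 8 bp
  155→164: 9 bp
  164→176: 12 bp
  176→183: 7 bp
  183→192: 9 bp
  192→206: 14 bp
  206→220: 14 bp
  220→228: 8 bp
  228→235: 7 bp
  235→248: 13 bp
  248→13 (wrap): 264-248+13 = 29 bp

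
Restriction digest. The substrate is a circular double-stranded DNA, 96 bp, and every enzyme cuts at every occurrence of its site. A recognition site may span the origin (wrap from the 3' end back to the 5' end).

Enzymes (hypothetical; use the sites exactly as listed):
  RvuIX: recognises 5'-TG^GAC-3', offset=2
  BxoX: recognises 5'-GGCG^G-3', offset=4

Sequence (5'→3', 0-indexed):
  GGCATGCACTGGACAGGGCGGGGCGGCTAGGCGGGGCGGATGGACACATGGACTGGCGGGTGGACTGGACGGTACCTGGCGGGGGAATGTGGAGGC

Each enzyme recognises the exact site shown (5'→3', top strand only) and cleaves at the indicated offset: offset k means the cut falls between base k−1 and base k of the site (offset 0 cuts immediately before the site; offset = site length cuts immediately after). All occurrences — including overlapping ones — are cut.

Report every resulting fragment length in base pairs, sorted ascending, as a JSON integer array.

[4,4,5,5,5,8,8,8,9,10,14,16]

Scan for sites:
  RvuIX (TGGAC, off=2): starts [9, 40, 48, 60, 65] → cuts [11, 42, 50, 62, 67]
  BxoX (GGCGG, off=4): starts [16, 21, 29, 34, 54, 77, 93] → cuts [1, 20, 25, 33, 38, 58, 81]

All cut coordinates (distinct, sorted): [1, 11, 20, 25, 33, 38, 42, 50, 58, 62, 67, 81]

Fragments:
  1→11: 10 bp
  11→20: 9 bp
  20→25: 5 bp
  25→33: 8 bp
  33→38: 5 bp
  38→42: 4 bp
  42→50: 8 bp
  50→58: 8 bp
  58→62: 4 bp
  62→67: 5 bp
  67→81: 14 bp
  81→1 (wrap): 96-81+1 = 16 bp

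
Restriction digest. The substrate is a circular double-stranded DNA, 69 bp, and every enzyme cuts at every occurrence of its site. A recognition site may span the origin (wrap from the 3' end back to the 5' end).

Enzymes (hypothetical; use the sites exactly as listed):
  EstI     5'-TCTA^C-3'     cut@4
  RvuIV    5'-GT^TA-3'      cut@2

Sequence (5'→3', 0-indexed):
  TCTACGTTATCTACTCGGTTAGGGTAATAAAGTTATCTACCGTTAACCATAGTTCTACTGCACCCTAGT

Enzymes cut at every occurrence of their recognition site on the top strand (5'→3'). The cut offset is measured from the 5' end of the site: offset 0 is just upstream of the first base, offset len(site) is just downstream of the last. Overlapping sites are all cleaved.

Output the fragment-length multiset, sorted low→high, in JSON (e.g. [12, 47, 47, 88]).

Scan for sites:
  EstI TCTAC/4: at [0, 9, 35, 53] ⇒ [4, 13, 39, 57]
  RvuIV GTTA/2: at [5, 17, 31, 41] ⇒ [7, 19, 33, 43]

All cut coordinates (distinct, sorted): [4, 7, 13, 19, 33, 39, 43, 57]

Fragment lengths:
  4→7: 3 bp
  7→13: 6 bp
  13→19: 6 bp
  19→33: 14 bp
  33→39: 6 bp
  39→43: 4 bp
  43→57: 14 bp
  57→4 (wrap): 69-57+4 = 16 bp

[3,4,6,6,6,14,14,16]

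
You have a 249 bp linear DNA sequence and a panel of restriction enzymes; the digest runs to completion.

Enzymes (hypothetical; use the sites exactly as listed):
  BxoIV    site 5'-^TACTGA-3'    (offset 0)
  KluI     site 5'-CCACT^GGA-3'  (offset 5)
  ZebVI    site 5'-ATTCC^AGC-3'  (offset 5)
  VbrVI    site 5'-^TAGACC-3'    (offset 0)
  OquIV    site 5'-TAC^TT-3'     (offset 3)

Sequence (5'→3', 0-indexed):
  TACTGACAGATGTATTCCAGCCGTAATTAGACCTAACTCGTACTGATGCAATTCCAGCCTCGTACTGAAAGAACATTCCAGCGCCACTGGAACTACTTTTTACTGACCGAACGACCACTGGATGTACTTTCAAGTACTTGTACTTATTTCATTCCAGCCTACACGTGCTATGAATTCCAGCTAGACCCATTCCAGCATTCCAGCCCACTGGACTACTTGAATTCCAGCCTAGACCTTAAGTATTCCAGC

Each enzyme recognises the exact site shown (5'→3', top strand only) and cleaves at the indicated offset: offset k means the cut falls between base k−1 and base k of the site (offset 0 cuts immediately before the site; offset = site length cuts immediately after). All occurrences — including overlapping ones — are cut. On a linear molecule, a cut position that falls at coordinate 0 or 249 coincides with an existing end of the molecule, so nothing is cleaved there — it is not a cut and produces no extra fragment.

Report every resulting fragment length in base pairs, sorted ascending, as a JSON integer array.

Site scan:
  BxoIV TACTGA/0: at [0, 40, 62, 100] ⇒ [40, 62, 100] (position 0 is a terminus of the linear molecule — no cut)
  KluI CCACTGGA/5: at [83, 114, 204] ⇒ [88, 119, 209]
  ZebVI ATTCCAGC/5: at [13, 50, 74, 150, 173, 188, 196, 220, 241] ⇒ [18, 55, 79, 155, 178, 193, 201, 225, 246]
  VbrVI TAGACC/0: at [27, 181, 229] ⇒ [27, 181, 229]
  OquIV TACTT/3: at [93, 124, 134, 140, 213] ⇒ [96, 127, 137, 143, 216]

Pooled cuts: [18, 27, 40, 55, 62, 79, 88, 96, 100, 119, 127, 137, 143, 155, 178, 181, 193, 201, 209, 216, 225, 229, 246]

Fragment lengths:
  [0,18): 18 bp
  [18,27): 9 bp
  [27,40): 13 bp
  [40,55): 15 bp
  [55,62): 7 bp
  [62,79): 17 bp
  [79,88): 9 bp
  [88,96): 8 bp
  [96,100): 4 bp
  [100,119): 19 bp
  [119,127): 8 bp
  [127,137): 10 bp
  [137,143): 6 bp
  [143,155): 12 bp
  [155,178): 23 bp
  [178,181): 3 bp
  [181,193): 12 bp
  [193,201): 8 bp
  [201,209): 8 bp
  [209,216): 7 bp
  [216,225): 9 bp
  [225,229): 4 bp
  [229,246): 17 bp
  [246,249): 3 bp

[3,3,4,4,6,7,7,8,8,8,8,9,9,9,10,12,12,13,15,17,17,18,19,23]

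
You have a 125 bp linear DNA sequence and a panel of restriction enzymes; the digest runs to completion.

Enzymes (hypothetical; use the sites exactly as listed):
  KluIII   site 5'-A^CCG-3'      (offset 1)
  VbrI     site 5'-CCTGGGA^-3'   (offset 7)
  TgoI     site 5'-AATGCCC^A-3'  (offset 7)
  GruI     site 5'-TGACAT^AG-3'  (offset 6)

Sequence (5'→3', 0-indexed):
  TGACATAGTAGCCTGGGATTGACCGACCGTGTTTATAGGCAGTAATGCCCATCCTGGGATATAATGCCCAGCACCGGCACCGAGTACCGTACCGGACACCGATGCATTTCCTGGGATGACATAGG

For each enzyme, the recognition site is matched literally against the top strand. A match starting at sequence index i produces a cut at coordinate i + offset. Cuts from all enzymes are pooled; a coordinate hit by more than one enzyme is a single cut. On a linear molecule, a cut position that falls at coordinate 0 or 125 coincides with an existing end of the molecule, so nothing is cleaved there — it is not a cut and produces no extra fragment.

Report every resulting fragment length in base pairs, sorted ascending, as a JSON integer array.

[3,4,4,4,5,6,6,6,7,7,9,10,12,18,24]

Scan for sites:
  KluIII ACCG/1: at [21, 25, 72, 78, 85, 90, 97] ⇒ [22, 26, 73, 79, 86, 91, 98]
  VbrI CCTGGGA/7: at [11, 52, 109] ⇒ [18, 59, 116]
  TgoI AATGCCCA/7: at [43, 62] ⇒ [50, 69]
  GruI TGACATAG/6: at [0, 116] ⇒ [6, 122]

All cut coordinates (distinct, sorted): [6, 18, 22, 26, 50, 59, 69, 73, 79, 86, 91, 98, 116, 122]

Fragment lengths:
  [0,6): 6 bp
  [6,18): 12 bp
  [18,22): 4 bp
  [22,26): 4 bp
  [26,50): 24 bp
  [50,59): 9 bp
  [59,69): 10 bp
  [69,73): 4 bp
  [73,79): 6 bp
  [79,86): 7 bp
  [86,91): 5 bp
  [91,98): 7 bp
  [98,116): 18 bp
  [116,122): 6 bp
  [122,125): 3 bp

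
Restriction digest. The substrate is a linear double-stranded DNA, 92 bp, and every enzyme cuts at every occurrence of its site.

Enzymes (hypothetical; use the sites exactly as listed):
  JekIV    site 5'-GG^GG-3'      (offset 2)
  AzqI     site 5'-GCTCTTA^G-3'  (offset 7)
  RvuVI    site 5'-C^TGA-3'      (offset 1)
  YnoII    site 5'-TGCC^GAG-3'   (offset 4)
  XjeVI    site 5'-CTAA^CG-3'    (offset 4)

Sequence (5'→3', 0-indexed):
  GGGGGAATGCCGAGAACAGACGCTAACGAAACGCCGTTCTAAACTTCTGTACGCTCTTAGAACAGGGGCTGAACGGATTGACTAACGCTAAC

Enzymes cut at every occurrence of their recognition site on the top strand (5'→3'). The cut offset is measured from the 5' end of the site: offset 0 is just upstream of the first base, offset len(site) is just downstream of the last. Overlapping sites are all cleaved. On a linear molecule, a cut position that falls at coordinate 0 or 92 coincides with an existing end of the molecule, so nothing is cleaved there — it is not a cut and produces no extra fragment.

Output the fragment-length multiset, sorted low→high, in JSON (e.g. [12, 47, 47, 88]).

Site scan:
  JekIV (GGGG, off=2): starts [0, 1, 64] → cuts [2, 3, 66]
  AzqI (GCTCTTAG, off=7): starts [52] → cuts [59]
  RvuVI (CTGA, off=1): starts [68] → cuts [69]
  YnoII (TGCCGAG, off=4): starts [7] → cuts [11]
  XjeVI (CTAACG, off=4): starts [22, 81] → cuts [26, 85]

All cut coordinates (distinct, sorted): [2, 3, 11, 26, 59, 66, 69, 85]

Fragments:
  [0,2): 2 bp
  [2,3): 1 bp
  [3,11): 8 bp
  [11,26): 15 bp
  [26,59): 33 bp
  [59,66): 7 bp
  [66,69): 3 bp
  [69,85): 16 bp
  [85,92): 7 bp

[1,2,3,7,7,8,15,16,33]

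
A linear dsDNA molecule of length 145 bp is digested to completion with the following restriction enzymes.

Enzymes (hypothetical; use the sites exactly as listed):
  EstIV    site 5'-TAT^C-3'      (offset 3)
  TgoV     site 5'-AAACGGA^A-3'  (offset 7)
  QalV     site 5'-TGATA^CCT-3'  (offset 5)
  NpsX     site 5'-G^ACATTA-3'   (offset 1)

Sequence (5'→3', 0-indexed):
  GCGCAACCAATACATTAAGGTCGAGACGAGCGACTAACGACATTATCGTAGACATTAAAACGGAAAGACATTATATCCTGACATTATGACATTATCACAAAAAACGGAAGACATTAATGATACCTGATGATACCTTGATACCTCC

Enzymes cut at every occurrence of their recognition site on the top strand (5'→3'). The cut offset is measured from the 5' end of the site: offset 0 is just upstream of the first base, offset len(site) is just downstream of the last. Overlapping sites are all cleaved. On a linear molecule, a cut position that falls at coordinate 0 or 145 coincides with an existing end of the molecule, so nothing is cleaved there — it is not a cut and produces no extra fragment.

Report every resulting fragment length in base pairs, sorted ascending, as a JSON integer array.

[2,3,4,5,5,7,7,8,8,9,10,12,13,13,39]

Per-enzyme occurrences:
  EstIV TATC/3: at [43, 73, 92] ⇒ [46, 76, 95]
  TgoV AAACGGAA/7: at [57, 101] ⇒ [64, 108]
  QalV TGATACCT/5: at [117, 127, 135] ⇒ [122, 132, 140]
  NpsX GACATTA/1: at [38, 50, 66, 79, 87, 109] ⇒ [39, 51, 67, 80, 88, 110]

Pooled cuts: [39, 46, 51, 64, 67, 76, 80, 88, 95, 108, 110, 122, 132, 140]

Fragments:
  [0,39): 39 bp
  [39,46): 7 bp
  [46,51): 5 bp
  [51,64): 13 bp
  [64,67): 3 bp
  [67,76): 9 bp
  [76,80): 4 bp
  [80,88): 8 bp
  [88,95): 7 bp
  [95,108): 13 bp
  [108,110): 2 bp
  [110,122): 12 bp
  [122,132): 10 bp
  [132,140): 8 bp
  [140,145): 5 bp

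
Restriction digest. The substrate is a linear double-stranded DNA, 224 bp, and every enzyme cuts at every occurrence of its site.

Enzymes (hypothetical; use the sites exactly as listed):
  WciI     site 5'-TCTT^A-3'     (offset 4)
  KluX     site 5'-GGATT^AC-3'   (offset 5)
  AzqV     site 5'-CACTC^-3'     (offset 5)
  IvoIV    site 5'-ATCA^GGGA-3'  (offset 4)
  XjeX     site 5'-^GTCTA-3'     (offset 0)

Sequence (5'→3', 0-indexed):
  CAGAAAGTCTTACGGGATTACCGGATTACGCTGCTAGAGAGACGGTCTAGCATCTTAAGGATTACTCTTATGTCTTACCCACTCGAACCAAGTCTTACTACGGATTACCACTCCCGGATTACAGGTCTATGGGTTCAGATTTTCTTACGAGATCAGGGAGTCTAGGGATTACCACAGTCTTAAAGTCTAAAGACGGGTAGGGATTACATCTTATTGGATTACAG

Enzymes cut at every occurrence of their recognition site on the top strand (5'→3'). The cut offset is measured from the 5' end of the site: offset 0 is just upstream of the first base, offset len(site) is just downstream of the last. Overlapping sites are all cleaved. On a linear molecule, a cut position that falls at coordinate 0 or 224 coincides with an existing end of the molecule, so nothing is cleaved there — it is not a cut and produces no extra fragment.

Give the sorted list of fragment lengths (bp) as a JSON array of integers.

Site scan:
  WciI (TCTTA, off=4): starts [7, 52, 65, 72, 92, 142, 177, 208] → cuts [11, 56, 69, 76, 96, 146, 181, 212]
  KluX (GGATTAC, off=5): starts [14, 22, 58, 101, 115, 165, 200, 215] → cuts [19, 27, 63, 106, 120, 170, 205, 220]
  AzqV (CACTC, off=5): starts [79, 108] → cuts [84, 113]
  IvoIV (ATCAGGGA, off=4): starts [151] → cuts [155]
  XjeX (GTCTA, off=0): starts [44, 124, 159, 184] → cuts [44, 124, 159, 184]

All cut coordinates (distinct, sorted): [11, 19, 27, 44, 56, 63, 69, 76, 84, 96, 106, 113, 120, 124, 146, 155, 159, 170, 181, 184, 205, 212, 220]

Fragments:
  [0,11): 11 bp
  [11,19): 8 bp
  [19,27): 8 bp
  [27,44): 17 bp
  [44,56): 12 bp
  [56,63): 7 bp
  [63,69): 6 bp
  [69,76): 7 bp
  [76,84): 8 bp
  [84,96): 12 bp
  [96,106): 10 bp
  [106,113): 7 bp
  [113,120): 7 bp
  [120,124): 4 bp
  [124,146): 22 bp
  [146,155): 9 bp
  [155,159): 4 bp
  [159,170): 11 bp
  [170,181): 11 bp
  [181,184): 3 bp
  [184,205): 21 bp
  [205,212): 7 bp
  [212,220): 8 bp
  [220,224): 4 bp

[3,4,4,4,6,7,7,7,7,7,8,8,8,8,9,10,11,11,11,12,12,17,21,22]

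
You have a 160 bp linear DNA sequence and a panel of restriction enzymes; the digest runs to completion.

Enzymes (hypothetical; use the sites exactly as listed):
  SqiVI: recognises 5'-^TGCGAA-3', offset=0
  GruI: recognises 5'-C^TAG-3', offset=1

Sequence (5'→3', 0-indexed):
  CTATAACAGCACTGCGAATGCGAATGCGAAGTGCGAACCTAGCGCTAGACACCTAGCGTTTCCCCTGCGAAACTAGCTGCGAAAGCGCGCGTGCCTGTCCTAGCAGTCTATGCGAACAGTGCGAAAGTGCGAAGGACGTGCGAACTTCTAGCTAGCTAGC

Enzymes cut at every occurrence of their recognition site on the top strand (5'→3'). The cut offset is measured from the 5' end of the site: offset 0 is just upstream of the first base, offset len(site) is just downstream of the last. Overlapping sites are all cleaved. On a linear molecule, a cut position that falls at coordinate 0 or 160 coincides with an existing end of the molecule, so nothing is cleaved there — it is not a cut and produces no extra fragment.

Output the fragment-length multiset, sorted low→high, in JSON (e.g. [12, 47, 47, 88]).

Scan for sites:
  SqiVI TGCGAA/0: at [12, 18, 24, 31, 65, 77, 110, 119, 127, 138] ⇒ [12, 18, 24, 31, 65, 77, 110, 119, 127, 138]
  GruI CTAG/1: at [38, 44, 52, 72, 99, 147, 151, 155] ⇒ [39, 45, 53, 73, 100, 148, 152, 156]

All cut coordinates (distinct, sorted): [12, 18, 24, 31, 39, 45, 53, 65, 73, 77, 100, 110, 119, 127, 138, 148, 152, 156]

Fragments:
  [0,12): 12 bp
  [12,18): 6 bp
  [18,24): 6 bp
  [24,31): 7 bp
  [31,39): 8 bp
  [39,45): 6 bp
  [45,53): 8 bp
  [53,65): 12 bp
  [65,73): 8 bp
  [73,77): 4 bp
  [77,100): 23 bp
  [100,110): 10 bp
  [110,119): 9 bp
  [119,127): 8 bp
  [127,138): 11 bp
  [138,148): 10 bp
  [148,152): 4 bp
  [152,156): 4 bp
  [156,160): 4 bp

[4,4,4,4,6,6,6,7,8,8,8,8,9,10,10,11,12,12,23]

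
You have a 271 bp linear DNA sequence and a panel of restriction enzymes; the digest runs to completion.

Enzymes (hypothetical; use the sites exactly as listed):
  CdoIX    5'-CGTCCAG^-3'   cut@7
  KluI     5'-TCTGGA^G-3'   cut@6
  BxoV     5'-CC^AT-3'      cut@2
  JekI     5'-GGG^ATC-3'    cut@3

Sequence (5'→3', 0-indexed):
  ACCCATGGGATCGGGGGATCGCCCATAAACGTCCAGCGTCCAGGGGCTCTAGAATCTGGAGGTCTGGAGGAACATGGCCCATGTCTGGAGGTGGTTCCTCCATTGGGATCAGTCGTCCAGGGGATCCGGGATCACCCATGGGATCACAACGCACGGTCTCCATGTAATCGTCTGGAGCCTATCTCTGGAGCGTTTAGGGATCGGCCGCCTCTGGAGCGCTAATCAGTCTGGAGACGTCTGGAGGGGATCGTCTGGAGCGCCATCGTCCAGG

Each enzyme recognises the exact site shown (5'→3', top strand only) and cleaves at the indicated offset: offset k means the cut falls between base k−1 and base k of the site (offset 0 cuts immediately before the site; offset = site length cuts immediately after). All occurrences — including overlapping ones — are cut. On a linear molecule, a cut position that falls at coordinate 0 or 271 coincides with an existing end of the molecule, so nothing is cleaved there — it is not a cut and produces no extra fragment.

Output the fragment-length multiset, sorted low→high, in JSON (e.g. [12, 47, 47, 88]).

[1,3,4,4,5,5,5,6,7,7,7,7,8,8,9,9,10,10,10,12,12,12,13,13,15,16,17,17,19]

Scan for sites:
  CdoIX (CGTCCAG, off=7): starts [29, 36, 113, 263] → cuts [36, 43, 120, 270]
  KluI (TCTGGAG, off=6): starts [54, 62, 83, 170, 183, 209, 226, 236, 250] → cuts [60, 68, 89, 176, 189, 215, 232, 242, 256]
  BxoV (CCAT, off=2): starts [2, 22, 78, 99, 135, 159, 259] → cuts [4, 24, 80, 101, 137, 161, 261]
  JekI (GGGATC, off=3): starts [6, 14, 104, 120, 127, 139, 196, 243] → cuts [9, 17, 107, 123, 130, 142, 199, 246]

Pooled cuts: [4, 9, 17, 24, 36, 43, 60, 68, 80, 89, 101, 107, 120, 123, 130, 137, 142, 161, 176, 189, 199, 215, 232, 242, 246, 256, 261, 270]

Fragments:
  [0,4): 4 bp
  [4,9): 5 bp
  [9,17): 8 bp
  [17,24): 7 bp
  [24,36): 12 bp
  [36,43): 7 bp
  [43,60): 17 bp
  [60,68): 8 bp
  [68,80): 12 bp
  [80,89): 9 bp
  [89,101): 12 bp
  [101,107): 6 bp
  [107,120): 13 bp
  [120,123): 3 bp
  [123,130): 7 bp
  [130,137): 7 bp
  [137,142): 5 bp
  [142,161): 19 bp
  [161,176): 15 bp
  [176,189): 13 bp
  [189,199): 10 bp
  [199,215): 16 bp
  [215,232): 17 bp
  [232,242): 10 bp
  [242,246): 4 bp
  [246,256): 10 bp
  [256,261): 5 bp
  [261,270): 9 bp
  [270,271): 1 bp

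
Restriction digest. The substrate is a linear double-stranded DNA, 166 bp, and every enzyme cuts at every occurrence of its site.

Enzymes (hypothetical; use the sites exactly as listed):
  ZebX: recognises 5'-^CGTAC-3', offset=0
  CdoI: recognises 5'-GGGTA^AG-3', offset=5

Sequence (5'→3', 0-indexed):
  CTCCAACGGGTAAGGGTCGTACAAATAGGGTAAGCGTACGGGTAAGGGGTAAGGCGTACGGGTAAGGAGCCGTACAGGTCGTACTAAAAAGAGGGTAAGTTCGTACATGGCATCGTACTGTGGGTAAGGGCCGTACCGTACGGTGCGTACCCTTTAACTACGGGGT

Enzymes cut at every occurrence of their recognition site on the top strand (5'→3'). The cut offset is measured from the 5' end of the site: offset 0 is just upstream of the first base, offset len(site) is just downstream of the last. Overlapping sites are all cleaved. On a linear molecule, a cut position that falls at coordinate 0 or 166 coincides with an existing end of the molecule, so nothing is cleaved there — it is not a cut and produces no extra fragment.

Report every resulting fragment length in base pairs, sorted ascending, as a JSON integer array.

Per-enzyme occurrences:
  ZebX CGTAC/0: at [17, 34, 54, 70, 79, 101, 113, 131, 136, 145] ⇒ [17, 34, 54, 70, 79, 101, 113, 131, 136, 145]
  CdoI GGGTAAG/5: at [7, 27, 39, 46, 59, 92, 121] ⇒ [12, 32, 44, 51, 64, 97, 126]

All cut coordinates (distinct, sorted): [12, 17, 32, 34, 44, 51, 54, 64, 70, 79, 97, 101, 113, 126, 131, 136, 145]

Fragment lengths:
  [0,12): 12 bp
  [12,17): 5 bp
  [17,32): 15 bp
  [32,34): 2 bp
  [34,44): 10 bp
  [44,51): 7 bp
  [51,54): 3 bp
  [54,64): 10 bp
  [64,70): 6 bp
  [70,79): 9 bp
  [79,97): 18 bp
  [97,101): 4 bp
  [101,113): 12 bp
  [113,126): 13 bp
  [126,131): 5 bp
  [131,136): 5 bp
  [136,145): 9 bp
  [145,166): 21 bp

[2,3,4,5,5,5,6,7,9,9,10,10,12,12,13,15,18,21]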